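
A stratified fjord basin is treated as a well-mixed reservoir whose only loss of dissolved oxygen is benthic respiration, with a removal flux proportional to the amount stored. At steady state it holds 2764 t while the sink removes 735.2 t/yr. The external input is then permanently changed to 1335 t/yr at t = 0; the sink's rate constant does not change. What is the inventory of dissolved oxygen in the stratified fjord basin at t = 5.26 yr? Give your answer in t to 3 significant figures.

Residence time τ = M₀/F₀ = 3.760 yr. The eventual steady state is M_∞ = M₀·(F₁/F₀) = 2764 × 1335/735.2 = 5019.0 t.
The anomaly ΔM(t) = M(t) − M_∞ decays as ΔM₀·e^(−t/τ) with ΔM₀ = 2764 − 5019.0 = −2255 t.
At t = 5.26 yr, e^(−t/τ) = e^(−1.399) = 0.2468, so ΔM = −556.6 t and M = 5019.0 − 556.6 = 4462.4 t.

4460 t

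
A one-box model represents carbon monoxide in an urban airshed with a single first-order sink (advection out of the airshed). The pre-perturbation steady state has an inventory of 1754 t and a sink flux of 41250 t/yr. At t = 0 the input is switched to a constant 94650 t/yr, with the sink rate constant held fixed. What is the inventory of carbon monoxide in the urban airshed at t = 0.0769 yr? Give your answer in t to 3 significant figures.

3650 t

The sink rate constant is k = F₀/M₀ = 41250/1754 = 23.52 yr⁻¹.
Solving dM/dt = F₁ − kM with M(0) = M₀ gives M(t) = F₁/k + (M₀ − F₁/k)·e^(−kt).
F₁/k = 94650/23.52 = 4024.6 t; kt = 23.52 × 0.0769 = 1.809, e^(−kt) = 0.1639.
M(0.0769) = 4024.6 + (1754 − 4024.6) × 0.1639 = 4024.6 − 372.2 = 3652.5 t.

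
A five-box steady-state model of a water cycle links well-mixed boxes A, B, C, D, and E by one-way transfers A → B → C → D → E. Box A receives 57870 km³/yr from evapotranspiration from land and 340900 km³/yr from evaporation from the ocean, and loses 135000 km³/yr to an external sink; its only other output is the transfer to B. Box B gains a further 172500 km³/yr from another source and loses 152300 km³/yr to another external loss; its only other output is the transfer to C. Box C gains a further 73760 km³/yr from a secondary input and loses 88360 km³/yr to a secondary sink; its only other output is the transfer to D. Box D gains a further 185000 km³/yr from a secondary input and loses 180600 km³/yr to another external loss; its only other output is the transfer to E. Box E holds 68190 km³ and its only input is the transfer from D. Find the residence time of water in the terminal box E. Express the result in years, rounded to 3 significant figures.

0.249 yr

Box A: F(A→B) = (57870 + 340900) − 135000 = 263770 km³/yr.
Box B: F(B→C) = (263770 + 172500) − 152300 = 283970 km³/yr.
Box C: F(C→D) = (283970 + 73760) − 88360 = 269370 km³/yr.
Box D: F(D→E) = (269370 + 185000) − 180600 = 273770 km³/yr.
Box E throughput = its input = 273770 km³/yr; τ = 68190 / 273770 = 0.2491 yr.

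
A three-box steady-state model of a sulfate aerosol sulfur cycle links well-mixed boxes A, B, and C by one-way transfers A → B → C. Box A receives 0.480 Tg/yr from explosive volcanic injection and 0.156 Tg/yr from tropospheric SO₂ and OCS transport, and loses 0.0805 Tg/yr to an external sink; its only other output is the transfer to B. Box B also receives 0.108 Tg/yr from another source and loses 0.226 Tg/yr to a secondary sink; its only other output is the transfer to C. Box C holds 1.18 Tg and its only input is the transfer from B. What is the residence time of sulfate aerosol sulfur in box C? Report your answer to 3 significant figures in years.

Box A: F(A→B) = (0.480 + 0.156) − 0.0805 = 0.55550 Tg/yr.
Box B: F(B→C) = (0.55550 + 0.108) − 0.226 = 0.43750 Tg/yr.
Box C throughput = its input = 0.43750 Tg/yr; τ = 1.18 / 0.43750 = 2.697 yr.

2.70 yr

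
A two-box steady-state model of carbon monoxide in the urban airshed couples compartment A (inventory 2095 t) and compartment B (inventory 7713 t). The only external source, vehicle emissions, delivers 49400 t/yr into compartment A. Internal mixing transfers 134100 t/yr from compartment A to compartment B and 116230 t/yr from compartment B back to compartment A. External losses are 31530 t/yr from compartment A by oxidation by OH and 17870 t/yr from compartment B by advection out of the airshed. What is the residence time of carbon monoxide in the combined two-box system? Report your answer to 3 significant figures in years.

Residence time in the combined system uses the total inventory and the total *external* removal — internal exchanges between the two boxes cancel.
M_total = 2095 + 7713 = 9808.0 t.
ΣF_external_out = 31530 + 17870 = 49400 t/yr.
τ = M_total / ΣF_ext = 9808.0 / 49400 = 0.1985 yr.

0.199 yr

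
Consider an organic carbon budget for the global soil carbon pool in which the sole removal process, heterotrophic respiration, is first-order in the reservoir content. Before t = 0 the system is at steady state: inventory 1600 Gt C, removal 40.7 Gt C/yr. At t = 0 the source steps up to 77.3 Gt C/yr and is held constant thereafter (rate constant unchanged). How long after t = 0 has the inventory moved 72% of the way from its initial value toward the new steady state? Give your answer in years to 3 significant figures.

τ = M₀/F₀ = 1600/40.7 = 39.31 yr.
The remaining gap fraction is e^(−t/τ); 72% covered ⇒ e^(−t/τ) = 0.280.
t = −τ ln(0.280) = 39.31 × 1.273 = 50.04 yr.

50.0 yr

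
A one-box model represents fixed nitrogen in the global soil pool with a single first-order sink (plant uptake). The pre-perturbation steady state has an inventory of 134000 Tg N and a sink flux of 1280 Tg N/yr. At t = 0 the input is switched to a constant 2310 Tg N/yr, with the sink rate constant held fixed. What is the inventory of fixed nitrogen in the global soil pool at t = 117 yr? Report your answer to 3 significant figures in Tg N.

207000 Tg N

τ = M₀/F₀ = 134000/1280 = 104.7 yr; rate constant k = 1/τ.
New steady state M_∞ = F₁/k = F₁·τ = 2310 × 104.7 = 241830 Tg N.
M(t) = M_∞ + (M₀ − M_∞)·e^(−t/τ); t/τ = 117/104.7 = 1.118, so e^(−t/τ) = 0.3271.
M(t) = 241830 − 107800 × 0.3271 = 206560 Tg N.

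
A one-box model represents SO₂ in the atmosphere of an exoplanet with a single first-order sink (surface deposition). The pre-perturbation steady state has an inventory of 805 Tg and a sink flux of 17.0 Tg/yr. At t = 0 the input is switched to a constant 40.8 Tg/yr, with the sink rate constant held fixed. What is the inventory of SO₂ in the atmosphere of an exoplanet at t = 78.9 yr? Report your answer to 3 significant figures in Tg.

The sink rate constant is k = F₀/M₀ = 17.0/805 = 0.02112 yr⁻¹.
Solving dM/dt = F₁ − kM with M(0) = M₀ gives M(t) = F₁/k + (M₀ − F₁/k)·e^(−kt).
F₁/k = 40.8/0.02112 = 1932.0 Tg; kt = 0.02112 × 78.9 = 1.666, e^(−kt) = 0.1890.
M(78.9) = 1932.0 + (805 − 1932.0) × 0.1890 = 1932.0 − 213.0 = 1719.0 Tg.

1720 Tg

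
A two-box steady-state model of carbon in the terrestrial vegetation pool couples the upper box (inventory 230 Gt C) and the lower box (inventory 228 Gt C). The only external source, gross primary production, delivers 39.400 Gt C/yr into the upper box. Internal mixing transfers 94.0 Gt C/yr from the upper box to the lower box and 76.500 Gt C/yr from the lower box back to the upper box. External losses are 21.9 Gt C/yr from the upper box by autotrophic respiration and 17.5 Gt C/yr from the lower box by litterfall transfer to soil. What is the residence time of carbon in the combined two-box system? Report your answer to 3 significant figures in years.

11.6 yr

Residence time in the combined system uses the total inventory and the total *external* removal — internal exchanges between the two boxes cancel.
M_total = 230 + 228 = 458.00 Gt C.
ΣF_external_out = 21.9 + 17.5 = 39.400 Gt C/yr.
τ = M_total / ΣF_ext = 458.00 / 39.400 = 11.62 yr.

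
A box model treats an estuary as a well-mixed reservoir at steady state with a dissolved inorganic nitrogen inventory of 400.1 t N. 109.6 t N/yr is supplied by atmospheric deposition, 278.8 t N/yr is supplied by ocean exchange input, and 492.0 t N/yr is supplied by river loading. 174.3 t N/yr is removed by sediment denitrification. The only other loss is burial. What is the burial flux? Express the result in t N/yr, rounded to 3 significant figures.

At steady state ΣF_in = ΣF_out.
ΣF_in = 109.6 + 278.8 + 492.0 = 880.40 t N/yr.
Burial flux = ΣF_in − (174.3) = 880.40 − 174.3 = 706.1 t N/yr.

706 t N/yr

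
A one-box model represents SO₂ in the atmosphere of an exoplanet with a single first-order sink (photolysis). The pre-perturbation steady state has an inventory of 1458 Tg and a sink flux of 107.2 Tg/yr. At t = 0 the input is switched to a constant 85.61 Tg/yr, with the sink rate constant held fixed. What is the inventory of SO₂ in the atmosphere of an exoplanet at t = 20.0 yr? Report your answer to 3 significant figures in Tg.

τ = M₀/F₀ = 1458/107.2 = 13.60 yr; rate constant k = 1/τ.
New steady state M_∞ = F₁/k = F₁·τ = 85.61 × 13.60 = 1164.4 Tg.
M(t) = M_∞ + (M₀ − M_∞)·e^(−t/τ); t/τ = 20.0/13.60 = 1.471, so e^(−t/τ) = 0.2298.
M(t) = 1164.4 + 293.6 × 0.2298 = 1231.8 Tg.

1230 Tg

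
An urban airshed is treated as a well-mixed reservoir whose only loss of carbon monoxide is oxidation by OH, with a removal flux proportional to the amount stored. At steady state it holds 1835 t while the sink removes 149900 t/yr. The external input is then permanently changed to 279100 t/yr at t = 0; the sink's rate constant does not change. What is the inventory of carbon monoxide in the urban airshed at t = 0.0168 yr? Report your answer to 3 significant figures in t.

Residence time τ = M₀/F₀ = 0.01224 yr. The eventual steady state is M_∞ = M₀·(F₁/F₀) = 1835 × 279100/149900 = 3416.6 t.
The anomaly ΔM(t) = M(t) − M_∞ decays as ΔM₀·e^(−t/τ) with ΔM₀ = 1835 − 3416.6 = −1582 t.
At t = 0.0168 yr, e^(−t/τ) = e^(−1.372) = 0.2535, so ΔM = −400.9 t and M = 3416.6 − 400.9 = 3015.7 t.

3020 t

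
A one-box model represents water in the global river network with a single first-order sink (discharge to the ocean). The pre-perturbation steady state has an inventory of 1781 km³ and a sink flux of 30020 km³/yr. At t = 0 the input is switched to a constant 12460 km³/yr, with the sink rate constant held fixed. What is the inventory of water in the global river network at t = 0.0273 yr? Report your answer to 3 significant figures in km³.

Residence time τ = M₀/F₀ = 0.05933 yr. The eventual steady state is M_∞ = M₀·(F₁/F₀) = 1781 × 12460/30020 = 739.22 km³.
The anomaly ΔM(t) = M(t) − M_∞ decays as ΔM₀·e^(−t/τ) with ΔM₀ = 1781 − 739.22 = 1042 km³.
At t = 0.0273 yr, e^(−t/τ) = e^(−0.4602) = 0.6312, so ΔM = 657.6 km³ and M = 739.22 + 657.6 = 1396.8 km³.

1400 km³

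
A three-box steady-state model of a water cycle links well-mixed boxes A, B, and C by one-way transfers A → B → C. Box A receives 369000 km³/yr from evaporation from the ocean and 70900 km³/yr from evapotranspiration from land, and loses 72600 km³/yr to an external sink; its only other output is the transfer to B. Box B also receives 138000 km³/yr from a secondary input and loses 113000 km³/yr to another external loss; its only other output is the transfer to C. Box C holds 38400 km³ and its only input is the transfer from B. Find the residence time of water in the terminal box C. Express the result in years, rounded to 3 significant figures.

Box A: F(A→B) = (369000 + 70900) − 72600 = 367300 km³/yr.
Box B: F(B→C) = (367300 + 138000) − 113000 = 392300 km³/yr.
Box C throughput = its input = 392300 km³/yr; τ = 38400 / 392300 = 0.09788 yr.

0.0979 yr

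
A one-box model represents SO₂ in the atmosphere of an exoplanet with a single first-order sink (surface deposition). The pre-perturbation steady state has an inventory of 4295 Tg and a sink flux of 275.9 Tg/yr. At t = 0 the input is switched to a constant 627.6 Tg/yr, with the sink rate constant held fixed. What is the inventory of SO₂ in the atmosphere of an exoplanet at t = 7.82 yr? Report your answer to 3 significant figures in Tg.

6460 Tg

Residence time τ = M₀/F₀ = 15.57 yr. The eventual steady state is M_∞ = M₀·(F₁/F₀) = 4295 × 627.6/275.9 = 9770.0 Tg.
The anomaly ΔM(t) = M(t) − M_∞ decays as ΔM₀·e^(−t/τ) with ΔM₀ = 4295 − 9770.0 = −5475 Tg.
At t = 7.82 yr, e^(−t/τ) = e^(−0.5023) = 0.6051, so ΔM = −3313 Tg and M = 9770.0 − 3313 = 6457.0 Tg.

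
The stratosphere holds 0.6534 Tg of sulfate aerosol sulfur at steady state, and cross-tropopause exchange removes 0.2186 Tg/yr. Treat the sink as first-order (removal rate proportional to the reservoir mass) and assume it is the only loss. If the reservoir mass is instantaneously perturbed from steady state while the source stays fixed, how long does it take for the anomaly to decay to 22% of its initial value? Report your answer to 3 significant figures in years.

For a linear reservoir the anomaly decays as exp(−t/τ) with τ = M/F = 0.6534/0.2186 = 2.989 yr.
exp(−t/τ) = 0.22 ⇒ t = −τ ln(0.22) = 2.989 × 1.514 = 4.526 yr.

4.53 yr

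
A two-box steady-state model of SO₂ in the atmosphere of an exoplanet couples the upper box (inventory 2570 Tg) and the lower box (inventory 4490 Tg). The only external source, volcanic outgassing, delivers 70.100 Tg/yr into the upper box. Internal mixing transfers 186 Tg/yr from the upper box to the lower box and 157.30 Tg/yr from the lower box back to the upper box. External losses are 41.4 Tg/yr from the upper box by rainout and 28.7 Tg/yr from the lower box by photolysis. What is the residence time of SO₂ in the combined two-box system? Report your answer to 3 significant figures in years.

101 yr

Residence time in the combined system uses the total inventory and the total *external* removal — internal exchanges between the two boxes cancel.
M_total = 2570 + 4490 = 7060.0 Tg.
ΣF_external_out = 41.4 + 28.7 = 70.100 Tg/yr.
τ = M_total / ΣF_ext = 7060.0 / 70.100 = 100.7 yr.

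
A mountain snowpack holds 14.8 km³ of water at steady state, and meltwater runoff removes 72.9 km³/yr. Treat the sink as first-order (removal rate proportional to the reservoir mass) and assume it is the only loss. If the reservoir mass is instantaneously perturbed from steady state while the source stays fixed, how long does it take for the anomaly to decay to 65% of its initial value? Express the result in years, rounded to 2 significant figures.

For a linear reservoir the anomaly decays as exp(−t/τ) with τ = M/F = 14.8/72.9 = 0.2030 yr.
exp(−t/τ) = 0.65 ⇒ t = −τ ln(0.65) = 0.2030 × 0.4308 = 0.08746 yr.

0.087 yr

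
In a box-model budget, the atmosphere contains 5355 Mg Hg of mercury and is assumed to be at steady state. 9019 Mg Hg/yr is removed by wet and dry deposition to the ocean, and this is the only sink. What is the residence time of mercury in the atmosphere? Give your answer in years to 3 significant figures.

0.594 yr

τ = M / F = 5355 / 9019 = 0.5937 yr.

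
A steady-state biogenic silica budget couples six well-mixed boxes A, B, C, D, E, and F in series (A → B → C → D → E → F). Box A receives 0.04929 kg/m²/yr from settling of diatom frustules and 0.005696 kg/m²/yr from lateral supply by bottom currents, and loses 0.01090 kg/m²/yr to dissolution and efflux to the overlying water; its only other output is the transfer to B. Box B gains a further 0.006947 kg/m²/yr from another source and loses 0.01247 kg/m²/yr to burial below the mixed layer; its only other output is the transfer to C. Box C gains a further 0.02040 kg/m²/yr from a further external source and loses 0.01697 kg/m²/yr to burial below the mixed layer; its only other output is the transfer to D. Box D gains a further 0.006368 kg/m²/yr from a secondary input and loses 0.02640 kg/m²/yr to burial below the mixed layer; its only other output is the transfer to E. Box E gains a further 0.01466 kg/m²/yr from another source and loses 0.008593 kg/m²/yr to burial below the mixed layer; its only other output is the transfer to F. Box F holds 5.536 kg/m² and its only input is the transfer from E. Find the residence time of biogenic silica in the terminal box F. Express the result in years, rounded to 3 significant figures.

198 yr

Box A: F(A→B) = (0.04929 + 0.005696) − 0.01090 = 0.044086 kg/m²/yr.
Box B: F(B→C) = (0.044086 + 0.006947) − 0.01247 = 0.038563 kg/m²/yr.
Box C: F(C→D) = (0.038563 + 0.02040) − 0.01697 = 0.041993 kg/m²/yr.
Box D: F(D→E) = (0.041993 + 0.006368) − 0.02640 = 0.021961 kg/m²/yr.
Box E: F(E→F) = (0.021961 + 0.01466) − 0.008593 = 0.028028 kg/m²/yr.
Box F throughput = its input = 0.028028 kg/m²/yr; τ = 5.536 / 0.028028 = 197.5 yr.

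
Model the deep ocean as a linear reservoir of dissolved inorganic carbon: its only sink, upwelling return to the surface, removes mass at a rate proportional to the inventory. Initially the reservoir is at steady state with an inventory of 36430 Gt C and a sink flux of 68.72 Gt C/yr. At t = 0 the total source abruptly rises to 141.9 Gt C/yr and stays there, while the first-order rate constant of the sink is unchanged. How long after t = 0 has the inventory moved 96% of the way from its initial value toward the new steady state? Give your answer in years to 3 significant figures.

1710 yr

τ = M₀/F₀ = 36430/68.72 = 530.1 yr.
The remaining gap fraction is e^(−t/τ); 96% covered ⇒ e^(−t/τ) = 0.0400.
t = −τ ln(0.0400) = 530.1 × 3.219 = 1706 yr.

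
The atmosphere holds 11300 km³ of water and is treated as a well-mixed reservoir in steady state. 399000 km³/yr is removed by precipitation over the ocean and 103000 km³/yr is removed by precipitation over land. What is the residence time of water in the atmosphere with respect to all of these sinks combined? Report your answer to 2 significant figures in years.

Total removal flux = 399000 + 103000 = 502000 km³/yr.
τ = M / ΣF_out = 11300 / 502000 = 0.02251 yr.

0.023 yr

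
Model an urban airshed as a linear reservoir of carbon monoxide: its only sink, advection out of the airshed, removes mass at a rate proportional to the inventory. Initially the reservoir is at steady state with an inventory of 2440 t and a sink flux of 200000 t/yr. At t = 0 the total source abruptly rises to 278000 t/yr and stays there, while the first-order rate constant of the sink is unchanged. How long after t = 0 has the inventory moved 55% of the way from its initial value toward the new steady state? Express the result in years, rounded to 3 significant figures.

0.00974 yr

τ = M₀/F₀ = 2440/200000 = 0.01220 yr.
The remaining gap fraction is e^(−t/τ); 55% covered ⇒ e^(−t/τ) = 0.450.
t = −τ ln(0.450) = 0.01220 × 0.7985 = 0.009742 yr.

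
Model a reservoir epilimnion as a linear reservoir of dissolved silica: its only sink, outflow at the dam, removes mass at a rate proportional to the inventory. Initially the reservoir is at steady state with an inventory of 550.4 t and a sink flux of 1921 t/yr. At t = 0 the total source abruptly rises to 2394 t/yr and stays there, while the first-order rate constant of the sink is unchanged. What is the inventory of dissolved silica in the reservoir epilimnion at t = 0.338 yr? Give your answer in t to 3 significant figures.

Residence time τ = M₀/F₀ = 0.2865 yr. The eventual steady state is M_∞ = M₀·(F₁/F₀) = 550.4 × 2394/1921 = 685.92 t.
The anomaly ΔM(t) = M(t) − M_∞ decays as ΔM₀·e^(−t/τ) with ΔM₀ = 550.4 − 685.92 = −135.5 t.
At t = 0.338 yr, e^(−t/τ) = e^(−1.180) = 0.3074, so ΔM = −41.66 t and M = 685.92 − 41.66 = 644.27 t.

644 t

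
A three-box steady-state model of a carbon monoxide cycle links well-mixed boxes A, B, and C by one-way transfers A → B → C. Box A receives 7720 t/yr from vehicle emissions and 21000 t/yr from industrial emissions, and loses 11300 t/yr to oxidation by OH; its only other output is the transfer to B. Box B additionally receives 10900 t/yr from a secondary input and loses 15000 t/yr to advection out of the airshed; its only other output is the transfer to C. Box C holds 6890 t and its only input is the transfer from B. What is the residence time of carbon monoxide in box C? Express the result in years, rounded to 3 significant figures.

0.517 yr

Box A: F(A→B) = (7720 + 21000) − 11300 = 17420 t/yr.
Box B: F(B→C) = (17420 + 10900) − 15000 = 13320 t/yr.
Box C throughput = its input = 13320 t/yr; τ = 6890 / 13320 = 0.5173 yr.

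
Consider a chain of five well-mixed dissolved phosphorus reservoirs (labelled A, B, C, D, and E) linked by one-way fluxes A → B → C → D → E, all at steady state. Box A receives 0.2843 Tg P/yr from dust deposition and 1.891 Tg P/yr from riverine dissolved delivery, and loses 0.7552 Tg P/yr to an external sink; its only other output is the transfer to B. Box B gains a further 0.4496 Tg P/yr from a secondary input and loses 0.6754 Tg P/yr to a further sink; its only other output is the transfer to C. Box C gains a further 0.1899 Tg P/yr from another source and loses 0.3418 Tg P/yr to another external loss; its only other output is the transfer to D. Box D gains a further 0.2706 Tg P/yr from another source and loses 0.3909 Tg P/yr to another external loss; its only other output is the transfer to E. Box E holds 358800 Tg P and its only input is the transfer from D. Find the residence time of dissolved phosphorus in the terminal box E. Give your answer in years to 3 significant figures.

Box A: F(A→B) = (0.2843 + 1.891) − 0.7552 = 1.4201 Tg P/yr.
Box B: F(B→C) = (1.4201 + 0.4496) − 0.6754 = 1.1943 Tg P/yr.
Box C: F(C→D) = (1.1943 + 0.1899) − 0.3418 = 1.0424 Tg P/yr.
Box D: F(D→E) = (1.0424 + 0.2706) − 0.3909 = 0.92210 Tg P/yr.
Box E throughput = its input = 0.92210 Tg P/yr; τ = 358800 / 0.92210 = 389100 yr.

389000 yr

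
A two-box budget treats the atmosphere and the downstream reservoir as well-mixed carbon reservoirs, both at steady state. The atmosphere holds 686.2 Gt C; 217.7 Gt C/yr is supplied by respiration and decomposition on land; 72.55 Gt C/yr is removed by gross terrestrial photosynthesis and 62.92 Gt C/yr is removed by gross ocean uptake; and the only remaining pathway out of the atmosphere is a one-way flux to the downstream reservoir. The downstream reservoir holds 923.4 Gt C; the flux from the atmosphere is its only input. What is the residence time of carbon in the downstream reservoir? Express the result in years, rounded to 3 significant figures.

11.2 yr

Balance the atmosphere: ΣF_in = 217.70 Gt C/yr.
Flux to the downstream reservoir = ΣF_in − (72.55 + 62.92) = 82.230 Gt C/yr.
At steady state the output of the downstream reservoir equals its input, 82.230 Gt C/yr.
τ = M / F = 923.4 / 82.230 = 11.23 yr.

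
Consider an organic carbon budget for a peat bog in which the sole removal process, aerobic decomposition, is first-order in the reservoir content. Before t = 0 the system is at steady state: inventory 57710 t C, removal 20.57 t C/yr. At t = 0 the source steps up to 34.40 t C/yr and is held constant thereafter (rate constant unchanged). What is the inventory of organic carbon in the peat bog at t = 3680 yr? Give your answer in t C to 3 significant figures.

The sink rate constant is k = F₀/M₀ = 20.57/57710 = 0.0003564 yr⁻¹.
Solving dM/dt = F₁ − kM with M(0) = M₀ gives M(t) = F₁/k + (M₀ − F₁/k)·e^(−kt).
F₁/k = 34.40/0.0003564 = 96511 t C; kt = 0.0003564 × 3680 = 1.312, e^(−kt) = 0.2694.
M(3680) = 96511 + (57710 − 96511) × 0.2694 = 96511 − 10450 = 86059 t C.

86100 t C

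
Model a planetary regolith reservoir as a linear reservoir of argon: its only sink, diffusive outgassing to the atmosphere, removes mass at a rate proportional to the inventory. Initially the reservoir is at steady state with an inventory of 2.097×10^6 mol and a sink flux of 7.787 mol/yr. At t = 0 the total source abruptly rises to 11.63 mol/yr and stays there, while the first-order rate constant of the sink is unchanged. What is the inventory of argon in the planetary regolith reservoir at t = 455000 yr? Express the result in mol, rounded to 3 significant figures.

2.94×10^6 mol

Residence time τ = M₀/F₀ = 269300 yr. The eventual steady state is M_∞ = M₀·(F₁/F₀) = 2.097×10^6 × 11.63/7.787 = 3.1319×10^6 mol.
The anomaly ΔM(t) = M(t) − M_∞ decays as ΔM₀·e^(−t/τ) with ΔM₀ = 2.097×10^6 − 3.1319×10^6 = −1.035×10^6 mol.
At t = 455000 yr, e^(−t/τ) = e^(−1.690) = 0.1846, so ΔM = −191000 mol and M = 3.1319×10^6 − 191000 = 2.9409×10^6 mol.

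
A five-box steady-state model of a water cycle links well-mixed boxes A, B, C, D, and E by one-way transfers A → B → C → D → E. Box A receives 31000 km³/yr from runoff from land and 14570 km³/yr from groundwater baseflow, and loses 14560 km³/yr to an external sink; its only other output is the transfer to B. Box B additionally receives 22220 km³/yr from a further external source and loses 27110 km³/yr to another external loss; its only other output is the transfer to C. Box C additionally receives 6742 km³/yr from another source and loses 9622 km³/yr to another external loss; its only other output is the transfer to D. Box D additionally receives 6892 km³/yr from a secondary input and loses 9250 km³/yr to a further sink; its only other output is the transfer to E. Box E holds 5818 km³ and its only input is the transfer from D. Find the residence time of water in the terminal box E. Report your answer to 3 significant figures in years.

Box A: F(A→B) = (31000 + 14570) − 14560 = 31010 km³/yr.
Box B: F(B→C) = (31010 + 22220) − 27110 = 26120 km³/yr.
Box C: F(C→D) = (26120 + 6742) − 9622 = 23240 km³/yr.
Box D: F(D→E) = (23240 + 6892) − 9250 = 20882 km³/yr.
Box E throughput = its input = 20882 km³/yr; τ = 5818 / 20882 = 0.2786 yr.

0.279 yr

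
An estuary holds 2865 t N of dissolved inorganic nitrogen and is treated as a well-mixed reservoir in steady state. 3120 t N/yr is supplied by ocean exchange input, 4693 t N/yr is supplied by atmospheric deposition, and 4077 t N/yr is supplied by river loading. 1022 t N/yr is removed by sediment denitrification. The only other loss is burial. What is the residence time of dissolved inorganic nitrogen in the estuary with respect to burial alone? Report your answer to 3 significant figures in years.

0.264 yr

At steady state ΣF_in = ΣF_out.
ΣF_in = 3120 + 4693 + 4077 = 11890 t N/yr.
Burial flux = ΣF_in − (1022) = 11890 − 1022 = 10870 t N/yr.
τ = M / F = 2865 / 10870 = 0.2636 yr.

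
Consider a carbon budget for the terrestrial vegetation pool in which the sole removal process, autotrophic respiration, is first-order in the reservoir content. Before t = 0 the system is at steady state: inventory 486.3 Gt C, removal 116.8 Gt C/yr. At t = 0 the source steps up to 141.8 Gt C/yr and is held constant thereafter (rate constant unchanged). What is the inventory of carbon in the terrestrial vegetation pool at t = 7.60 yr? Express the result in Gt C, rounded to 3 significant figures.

574 Gt C

Residence time τ = M₀/F₀ = 4.164 yr. The eventual steady state is M_∞ = M₀·(F₁/F₀) = 486.3 × 141.8/116.8 = 590.39 Gt C.
The anomaly ΔM(t) = M(t) − M_∞ decays as ΔM₀·e^(−t/τ) with ΔM₀ = 486.3 − 590.39 = −104.1 Gt C.
At t = 7.60 yr, e^(−t/τ) = e^(−1.825) = 0.1612, so ΔM = −16.77 Gt C and M = 590.39 − 16.77 = 573.61 Gt C.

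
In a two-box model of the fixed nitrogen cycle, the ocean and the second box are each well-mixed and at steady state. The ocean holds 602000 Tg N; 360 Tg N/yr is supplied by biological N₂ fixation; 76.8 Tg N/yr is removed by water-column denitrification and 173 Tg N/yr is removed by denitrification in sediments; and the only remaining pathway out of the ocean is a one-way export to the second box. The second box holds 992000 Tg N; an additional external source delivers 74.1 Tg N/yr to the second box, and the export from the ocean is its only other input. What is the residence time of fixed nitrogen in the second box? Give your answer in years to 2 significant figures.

5400 yr

Balance the ocean: ΣF_in = 360.00 Tg N/yr.
Export to the second box = ΣF_in − (76.8 + 173) = 110.20 Tg N/yr.
Total input to the second box = 110.20 + 74.1 = 184.30 Tg N/yr; at steady state this equals its total output.
τ = M / F = 992000 / 184.30 = 5383 yr.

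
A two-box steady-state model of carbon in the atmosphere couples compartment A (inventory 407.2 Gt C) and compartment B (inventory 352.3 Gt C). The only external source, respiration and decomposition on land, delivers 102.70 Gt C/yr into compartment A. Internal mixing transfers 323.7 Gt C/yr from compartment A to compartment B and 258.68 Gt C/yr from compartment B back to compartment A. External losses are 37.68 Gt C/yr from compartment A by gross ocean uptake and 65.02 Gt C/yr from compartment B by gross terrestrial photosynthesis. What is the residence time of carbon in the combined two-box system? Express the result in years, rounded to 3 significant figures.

Treat the two boxes together as one reservoir: the mixing fluxes between them are internal recycling, so τ = ΣM / Σ(external losses).
M_total = 407.2 + 352.3 = 759.50 Gt C.
ΣF_external_out = 37.68 + 65.02 = 102.70 Gt C/yr.
τ = M_total / ΣF_ext = 759.50 / 102.70 = 7.395 yr.

7.40 yr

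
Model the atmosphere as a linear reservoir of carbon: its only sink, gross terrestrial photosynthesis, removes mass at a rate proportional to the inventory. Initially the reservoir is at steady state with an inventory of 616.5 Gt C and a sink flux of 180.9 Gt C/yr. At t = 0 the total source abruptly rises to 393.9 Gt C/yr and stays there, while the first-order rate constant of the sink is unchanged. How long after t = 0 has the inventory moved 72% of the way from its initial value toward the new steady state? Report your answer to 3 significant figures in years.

τ = M₀/F₀ = 616.5/180.9 = 3.408 yr.
The remaining gap fraction is e^(−t/τ); 72% covered ⇒ e^(−t/τ) = 0.280.
t = −τ ln(0.280) = 3.408 × 1.273 = 4.338 yr.

4.34 yr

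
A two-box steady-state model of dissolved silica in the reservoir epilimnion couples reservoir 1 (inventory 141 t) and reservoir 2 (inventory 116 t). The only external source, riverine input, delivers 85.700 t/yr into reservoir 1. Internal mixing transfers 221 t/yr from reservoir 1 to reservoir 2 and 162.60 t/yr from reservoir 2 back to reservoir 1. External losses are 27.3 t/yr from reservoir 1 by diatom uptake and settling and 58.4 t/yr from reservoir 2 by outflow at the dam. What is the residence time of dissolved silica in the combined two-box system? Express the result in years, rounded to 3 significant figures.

For the system as a whole, the A↔B exchange is internal and contributes nothing to the throughput; only the external sinks remove mass.
M_total = 141 + 116 = 257.00 t.
ΣF_external_out = 27.3 + 58.4 = 85.700 t/yr.
τ = M_total / ΣF_ext = 257.00 / 85.700 = 2.999 yr.

3.00 yr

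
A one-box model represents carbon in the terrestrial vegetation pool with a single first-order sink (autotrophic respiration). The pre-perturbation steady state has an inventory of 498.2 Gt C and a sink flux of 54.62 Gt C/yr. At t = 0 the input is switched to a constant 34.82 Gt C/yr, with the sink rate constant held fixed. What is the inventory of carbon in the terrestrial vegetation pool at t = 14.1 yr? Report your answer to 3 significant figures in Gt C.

356 Gt C

τ = M₀/F₀ = 498.2/54.62 = 9.121 yr; rate constant k = 1/τ.
New steady state M_∞ = F₁/k = F₁·τ = 34.82 × 9.121 = 317.60 Gt C.
M(t) = M_∞ + (M₀ − M_∞)·e^(−t/τ); t/τ = 14.1/9.121 = 1.546, so e^(−t/τ) = 0.2131.
M(t) = 317.60 + 180.6 × 0.2131 = 356.09 Gt C.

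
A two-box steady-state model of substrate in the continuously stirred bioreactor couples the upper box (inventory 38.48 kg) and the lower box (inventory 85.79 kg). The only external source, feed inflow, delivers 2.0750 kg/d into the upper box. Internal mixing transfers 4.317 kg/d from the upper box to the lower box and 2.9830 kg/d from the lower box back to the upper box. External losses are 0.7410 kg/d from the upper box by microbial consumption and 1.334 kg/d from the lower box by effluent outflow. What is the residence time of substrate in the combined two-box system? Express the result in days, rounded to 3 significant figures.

59.9 d

Treat the two boxes together as one reservoir: the mixing fluxes between them are internal recycling, so τ = ΣM / Σ(external losses).
M_total = 38.48 + 85.79 = 124.27 kg.
ΣF_external_out = 0.7410 + 1.334 = 2.0750 kg/d.
τ = M_total / ΣF_ext = 124.27 / 2.0750 = 59.89 d.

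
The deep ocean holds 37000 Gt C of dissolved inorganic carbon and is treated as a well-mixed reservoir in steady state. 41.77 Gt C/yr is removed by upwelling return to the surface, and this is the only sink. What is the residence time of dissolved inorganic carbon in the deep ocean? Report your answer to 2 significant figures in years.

890 yr

τ = M / F = 37000 / 41.77 = 885.8 yr.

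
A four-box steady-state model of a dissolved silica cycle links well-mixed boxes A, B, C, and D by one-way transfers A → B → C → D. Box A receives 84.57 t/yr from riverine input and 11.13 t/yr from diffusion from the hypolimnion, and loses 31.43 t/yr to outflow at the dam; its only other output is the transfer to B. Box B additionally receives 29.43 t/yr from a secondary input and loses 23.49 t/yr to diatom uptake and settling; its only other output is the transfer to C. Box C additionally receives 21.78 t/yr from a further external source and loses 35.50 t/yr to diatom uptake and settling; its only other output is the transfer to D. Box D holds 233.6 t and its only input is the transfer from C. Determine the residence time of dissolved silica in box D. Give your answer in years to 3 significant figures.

Box A: F(A→B) = (84.57 + 11.13) − 31.43 = 64.270 t/yr.
Box B: F(B→C) = (64.270 + 29.43) − 23.49 = 70.210 t/yr.
Box C: F(C→D) = (70.210 + 21.78) − 35.50 = 56.490 t/yr.
Box D throughput = its input = 56.490 t/yr; τ = 233.6 / 56.490 = 4.135 yr.

4.14 yr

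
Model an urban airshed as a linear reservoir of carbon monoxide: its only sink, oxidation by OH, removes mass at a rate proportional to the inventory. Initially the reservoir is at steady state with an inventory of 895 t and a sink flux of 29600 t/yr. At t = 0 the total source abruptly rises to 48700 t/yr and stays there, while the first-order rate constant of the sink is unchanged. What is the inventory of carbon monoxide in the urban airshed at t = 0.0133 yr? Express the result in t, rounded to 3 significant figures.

1100 t

The sink rate constant is k = F₀/M₀ = 29600/895 = 33.07 yr⁻¹.
Solving dM/dt = F₁ − kM with M(0) = M₀ gives M(t) = F₁/k + (M₀ − F₁/k)·e^(−kt).
F₁/k = 48700/33.07 = 1472.5 t; kt = 33.07 × 0.0133 = 0.4399, e^(−kt) = 0.6441.
M(0.0133) = 1472.5 + (895 − 1472.5) × 0.6441 = 1472.5 − 372.0 = 1100.5 t.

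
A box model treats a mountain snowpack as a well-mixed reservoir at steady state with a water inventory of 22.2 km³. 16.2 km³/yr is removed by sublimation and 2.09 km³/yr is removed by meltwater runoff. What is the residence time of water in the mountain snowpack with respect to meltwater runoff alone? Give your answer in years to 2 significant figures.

Residence time with respect to a single sink: τ = M / F_sink.
τ = 22.2 / 2.09 = 10.62 yr.

11 yr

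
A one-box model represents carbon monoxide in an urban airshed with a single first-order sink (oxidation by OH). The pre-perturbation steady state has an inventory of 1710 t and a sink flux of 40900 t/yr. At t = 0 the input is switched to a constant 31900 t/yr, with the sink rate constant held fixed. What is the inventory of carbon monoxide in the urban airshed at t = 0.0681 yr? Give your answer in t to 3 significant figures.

Residence time τ = M₀/F₀ = 0.04181 yr. The eventual steady state is M_∞ = M₀·(F₁/F₀) = 1710 × 31900/40900 = 1333.7 t.
The anomaly ΔM(t) = M(t) − M_∞ decays as ΔM₀·e^(−t/τ) with ΔM₀ = 1710 − 1333.7 = 376.3 t.
At t = 0.0681 yr, e^(−t/τ) = e^(−1.629) = 0.1962, so ΔM = 73.81 t and M = 1333.7 + 73.81 = 1407.5 t.

1410 t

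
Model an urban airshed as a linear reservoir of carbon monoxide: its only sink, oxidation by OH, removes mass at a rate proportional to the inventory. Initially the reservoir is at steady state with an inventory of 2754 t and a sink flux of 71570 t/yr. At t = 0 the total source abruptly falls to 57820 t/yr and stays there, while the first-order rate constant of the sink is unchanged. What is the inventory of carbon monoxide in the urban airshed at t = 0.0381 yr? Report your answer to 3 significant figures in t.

The sink rate constant is k = F₀/M₀ = 71570/2754 = 25.99 yr⁻¹.
Solving dM/dt = F₁ − kM with M(0) = M₀ gives M(t) = F₁/k + (M₀ − F₁/k)·e^(−kt).
F₁/k = 57820/25.99 = 2224.9 t; kt = 25.99 × 0.0381 = 0.9901, e^(−kt) = 0.3715.
M(0.0381) = 2224.9 + (2754 − 2224.9) × 0.3715 = 2224.9 + 196.6 = 2421.5 t.

2420 t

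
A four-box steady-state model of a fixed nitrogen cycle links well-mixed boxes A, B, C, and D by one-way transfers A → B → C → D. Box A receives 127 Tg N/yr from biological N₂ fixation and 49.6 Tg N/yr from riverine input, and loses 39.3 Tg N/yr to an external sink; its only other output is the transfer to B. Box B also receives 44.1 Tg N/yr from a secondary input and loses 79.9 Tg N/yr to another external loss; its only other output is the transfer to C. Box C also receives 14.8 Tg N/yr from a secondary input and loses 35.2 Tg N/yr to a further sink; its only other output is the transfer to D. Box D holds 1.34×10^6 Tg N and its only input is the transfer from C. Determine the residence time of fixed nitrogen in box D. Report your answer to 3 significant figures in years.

16500 yr

Box A: F(A→B) = (127 + 49.6) − 39.3 = 137.30 Tg N/yr.
Box B: F(B→C) = (137.30 + 44.1) − 79.9 = 101.50 Tg N/yr.
Box C: F(C→D) = (101.50 + 14.8) − 35.2 = 81.100 Tg N/yr.
Box D throughput = its input = 81.100 Tg N/yr; τ = 1.34×10^6 / 81.100 = 16520 yr.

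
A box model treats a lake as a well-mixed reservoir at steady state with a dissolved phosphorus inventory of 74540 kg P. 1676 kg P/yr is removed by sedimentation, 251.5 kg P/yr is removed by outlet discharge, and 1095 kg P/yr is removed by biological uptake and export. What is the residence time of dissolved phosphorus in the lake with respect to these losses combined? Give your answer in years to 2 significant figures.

Total removal = 1676 + 251.5 + 1095 = 3022.5 kg P/yr.
τ = M / ΣF_out = 74540 / 3022.5 = 24.66 yr.

25 yr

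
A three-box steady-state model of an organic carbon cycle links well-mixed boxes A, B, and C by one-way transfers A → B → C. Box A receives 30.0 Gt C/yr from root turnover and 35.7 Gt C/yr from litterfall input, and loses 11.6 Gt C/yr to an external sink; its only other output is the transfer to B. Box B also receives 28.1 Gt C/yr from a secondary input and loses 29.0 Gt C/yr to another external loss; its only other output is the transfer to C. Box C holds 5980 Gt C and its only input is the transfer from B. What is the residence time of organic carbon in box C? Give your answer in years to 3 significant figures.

112 yr

Box A: F(A→B) = (30.0 + 35.7) − 11.6 = 54.100 Gt C/yr.
Box B: F(B→C) = (54.100 + 28.1) − 29.0 = 53.200 Gt C/yr.
Box C throughput = its input = 53.200 Gt C/yr; τ = 5980 / 53.200 = 112.4 yr.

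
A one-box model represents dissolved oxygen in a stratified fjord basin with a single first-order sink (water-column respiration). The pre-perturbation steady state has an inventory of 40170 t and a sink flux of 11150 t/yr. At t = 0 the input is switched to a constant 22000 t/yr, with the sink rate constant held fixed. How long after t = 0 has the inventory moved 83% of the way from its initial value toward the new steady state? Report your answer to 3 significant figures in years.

τ = M₀/F₀ = 40170/11150 = 3.603 yr.
The remaining gap fraction is e^(−t/τ); 83% covered ⇒ e^(−t/τ) = 0.170.
t = −τ ln(0.170) = 3.603 × 1.772 = 6.384 yr.

6.38 yr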